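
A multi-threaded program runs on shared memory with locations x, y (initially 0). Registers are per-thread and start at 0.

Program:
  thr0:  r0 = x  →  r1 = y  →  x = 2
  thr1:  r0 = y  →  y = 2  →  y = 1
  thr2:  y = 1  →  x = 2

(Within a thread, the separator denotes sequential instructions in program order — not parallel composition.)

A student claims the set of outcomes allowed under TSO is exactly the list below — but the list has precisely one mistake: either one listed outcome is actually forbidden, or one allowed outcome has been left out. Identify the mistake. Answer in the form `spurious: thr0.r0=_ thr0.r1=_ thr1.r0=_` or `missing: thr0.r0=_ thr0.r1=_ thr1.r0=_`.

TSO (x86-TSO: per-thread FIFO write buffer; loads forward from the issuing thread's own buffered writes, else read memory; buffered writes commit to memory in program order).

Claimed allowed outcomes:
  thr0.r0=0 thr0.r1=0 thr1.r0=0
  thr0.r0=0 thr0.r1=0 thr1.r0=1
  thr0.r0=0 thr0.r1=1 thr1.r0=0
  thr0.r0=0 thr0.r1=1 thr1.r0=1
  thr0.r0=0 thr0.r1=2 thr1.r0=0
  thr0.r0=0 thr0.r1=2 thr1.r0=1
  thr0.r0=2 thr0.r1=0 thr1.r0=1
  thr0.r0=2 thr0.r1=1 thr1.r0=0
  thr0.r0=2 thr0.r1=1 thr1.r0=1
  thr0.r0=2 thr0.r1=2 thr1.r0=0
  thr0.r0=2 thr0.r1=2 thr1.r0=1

spurious: thr0.r0=2 thr0.r1=0 thr1.r0=1

outcome vector order: (thr0.r0,thr0.r1,thr1.r0)
TSO: 10 outcomes — {000; 001; 010; 011; 020; 021; 210; 211; 220; 221}
claimed∖TSO = {201}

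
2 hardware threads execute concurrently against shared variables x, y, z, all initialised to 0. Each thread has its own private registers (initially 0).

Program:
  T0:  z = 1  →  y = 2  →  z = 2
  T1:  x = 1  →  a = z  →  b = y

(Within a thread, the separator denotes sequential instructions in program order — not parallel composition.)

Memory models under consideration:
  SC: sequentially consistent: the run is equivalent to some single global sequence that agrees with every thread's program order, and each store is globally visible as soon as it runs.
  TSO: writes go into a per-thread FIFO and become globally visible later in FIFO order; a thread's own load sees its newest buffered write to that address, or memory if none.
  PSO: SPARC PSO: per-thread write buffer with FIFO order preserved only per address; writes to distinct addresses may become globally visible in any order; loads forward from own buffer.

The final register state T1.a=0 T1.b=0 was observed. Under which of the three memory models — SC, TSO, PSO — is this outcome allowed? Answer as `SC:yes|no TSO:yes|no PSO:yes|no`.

SC:yes TSO:yes PSO:yes

outcome vector order: (T1.a,T1.b)
SC (5): (0,0), (0,2), (1,0), (1,2), (2,2)
TSO (5): (0,0), (0,2), (1,0), (1,2), (2,2)
PSO (6): (0,0), (0,2), (1,0), (1,2), (2,0), (2,2)
target (0,0) ∈ {SC,TSO,PSO}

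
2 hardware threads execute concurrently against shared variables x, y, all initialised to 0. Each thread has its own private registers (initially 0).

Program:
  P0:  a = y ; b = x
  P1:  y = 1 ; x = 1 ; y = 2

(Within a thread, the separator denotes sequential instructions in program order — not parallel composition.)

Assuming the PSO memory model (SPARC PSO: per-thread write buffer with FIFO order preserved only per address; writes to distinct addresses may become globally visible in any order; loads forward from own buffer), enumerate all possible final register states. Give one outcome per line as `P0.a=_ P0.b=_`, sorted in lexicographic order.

P0.a=0 P0.b=0
P0.a=0 P0.b=1
P0.a=1 P0.b=0
P0.a=1 P0.b=1
P0.a=2 P0.b=0
P0.a=2 P0.b=1

outcome vector order: (P0.a,P0.b)
|PSO outcomes| = 6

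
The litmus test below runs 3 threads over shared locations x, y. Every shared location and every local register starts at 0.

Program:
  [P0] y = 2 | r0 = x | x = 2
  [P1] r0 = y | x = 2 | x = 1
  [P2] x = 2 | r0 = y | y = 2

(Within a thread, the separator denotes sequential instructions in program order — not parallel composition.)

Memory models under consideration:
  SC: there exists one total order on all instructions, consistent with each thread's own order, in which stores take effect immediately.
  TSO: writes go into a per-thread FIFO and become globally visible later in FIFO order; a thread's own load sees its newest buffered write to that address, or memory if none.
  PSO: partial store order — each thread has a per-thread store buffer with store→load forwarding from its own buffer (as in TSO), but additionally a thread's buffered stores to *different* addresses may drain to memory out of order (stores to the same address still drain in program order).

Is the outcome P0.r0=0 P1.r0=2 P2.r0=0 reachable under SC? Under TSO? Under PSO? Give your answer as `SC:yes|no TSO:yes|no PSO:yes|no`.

outcome vector order: (P0.r0,P1.r0,P2.r0)
SC (10): (0,0,2) (0,2,2) (1,0,0) (1,0,2) (1,2,0) (1,2,2) (2,0,0) (2,0,2) (2,2,0) (2,2,2)
TSO (12): (0,0,0) (0,0,2) (0,2,0) (0,2,2) (1,0,0) (1,0,2) (1,2,0) (1,2,2) (2,0,0) (2,0,2) (2,2,0) (2,2,2)
PSO (12): (0,0,0) (0,0,2) (0,2,0) (0,2,2) (1,0,0) (1,0,2) (1,2,0) (1,2,2) (2,0,0) (2,0,2) (2,2,0) (2,2,2)
target (0,2,0) ∈ {TSO,PSO}

SC:no TSO:yes PSO:yes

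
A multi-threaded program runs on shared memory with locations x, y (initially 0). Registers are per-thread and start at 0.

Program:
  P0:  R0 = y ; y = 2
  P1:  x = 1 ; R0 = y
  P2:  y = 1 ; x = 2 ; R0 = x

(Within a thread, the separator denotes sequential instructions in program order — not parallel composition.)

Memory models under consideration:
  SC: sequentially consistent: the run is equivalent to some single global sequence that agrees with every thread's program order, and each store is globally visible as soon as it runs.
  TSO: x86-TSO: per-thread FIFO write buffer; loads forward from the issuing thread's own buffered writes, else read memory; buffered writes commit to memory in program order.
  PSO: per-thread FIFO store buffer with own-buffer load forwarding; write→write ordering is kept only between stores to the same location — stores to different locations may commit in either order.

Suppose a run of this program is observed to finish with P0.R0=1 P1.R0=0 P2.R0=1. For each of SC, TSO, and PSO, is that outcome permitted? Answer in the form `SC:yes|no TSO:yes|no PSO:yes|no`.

SC:no TSO:yes PSO:yes

outcome vector order: (P0.R0,P1.R0,P2.R0)
under SC → 0/0/2 0/1/1 0/1/2 0/2/1 0/2/2 1/0/2 1/1/1 1/1/2 1/2/1 1/2/2
under TSO → 0/0/1 0/0/2 0/1/1 0/1/2 0/2/1 0/2/2 1/0/1 1/0/2 1/1/1 1/1/2 1/2/1 1/2/2
under PSO → 0/0/1 0/0/2 0/1/1 0/1/2 0/2/1 0/2/2 1/0/1 1/0/2 1/1/1 1/1/2 1/2/1 1/2/2
target 1/0/1 ∈ {TSO,PSO}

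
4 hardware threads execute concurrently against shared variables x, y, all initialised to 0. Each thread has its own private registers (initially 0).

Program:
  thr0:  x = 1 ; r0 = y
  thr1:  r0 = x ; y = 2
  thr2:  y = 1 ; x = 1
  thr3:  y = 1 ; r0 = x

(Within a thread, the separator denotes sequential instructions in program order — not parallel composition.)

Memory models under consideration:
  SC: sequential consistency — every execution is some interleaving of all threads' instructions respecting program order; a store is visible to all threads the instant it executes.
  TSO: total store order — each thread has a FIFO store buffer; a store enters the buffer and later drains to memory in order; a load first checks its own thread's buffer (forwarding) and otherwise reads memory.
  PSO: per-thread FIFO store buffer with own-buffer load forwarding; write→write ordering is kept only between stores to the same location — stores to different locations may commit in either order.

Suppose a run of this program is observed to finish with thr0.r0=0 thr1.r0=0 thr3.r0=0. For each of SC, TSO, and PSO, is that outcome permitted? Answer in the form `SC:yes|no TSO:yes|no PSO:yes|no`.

outcome vector order: (thr0.r0,thr1.r0,thr3.r0)
SC (10): (0,0,1) (0,1,1) (1,0,0) (1,0,1) (1,1,0) (1,1,1) (2,0,0) (2,0,1) (2,1,0) (2,1,1)
TSO (12): (0,0,0) (0,0,1) (0,1,0) (0,1,1) (1,0,0) (1,0,1) (1,1,0) (1,1,1) (2,0,0) (2,0,1) (2,1,0) (2,1,1)
PSO (12): (0,0,0) (0,0,1) (0,1,0) (0,1,1) (1,0,0) (1,0,1) (1,1,0) (1,1,1) (2,0,0) (2,0,1) (2,1,0) (2,1,1)
target (0,0,0) ∈ {TSO,PSO}

SC:no TSO:yes PSO:yes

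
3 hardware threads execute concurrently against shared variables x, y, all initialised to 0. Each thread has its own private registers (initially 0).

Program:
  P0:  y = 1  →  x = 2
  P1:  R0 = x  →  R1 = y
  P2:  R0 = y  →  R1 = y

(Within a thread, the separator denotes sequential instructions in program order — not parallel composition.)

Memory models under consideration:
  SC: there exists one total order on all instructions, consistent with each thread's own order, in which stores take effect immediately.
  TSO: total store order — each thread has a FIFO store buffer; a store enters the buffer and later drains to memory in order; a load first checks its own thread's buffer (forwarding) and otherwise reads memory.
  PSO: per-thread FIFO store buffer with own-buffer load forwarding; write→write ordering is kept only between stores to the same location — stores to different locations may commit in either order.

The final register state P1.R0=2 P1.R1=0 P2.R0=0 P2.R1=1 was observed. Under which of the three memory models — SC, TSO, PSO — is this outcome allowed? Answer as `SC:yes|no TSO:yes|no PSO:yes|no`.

SC:no TSO:no PSO:yes

outcome vector order: (P1.R0,P1.R1,P2.R0,P2.R1)
SC (9): 0/0/0/0, 0/0/0/1, 0/0/1/1, 0/1/0/0, 0/1/0/1, 0/1/1/1, 2/1/0/0, 2/1/0/1, 2/1/1/1
TSO (9): 0/0/0/0, 0/0/0/1, 0/0/1/1, 0/1/0/0, 0/1/0/1, 0/1/1/1, 2/1/0/0, 2/1/0/1, 2/1/1/1
PSO (12): 0/0/0/0, 0/0/0/1, 0/0/1/1, 0/1/0/0, 0/1/0/1, 0/1/1/1, 2/0/0/0, 2/0/0/1, 2/0/1/1, 2/1/0/0, 2/1/0/1, 2/1/1/1
target 2/0/0/1 ∈ {PSO}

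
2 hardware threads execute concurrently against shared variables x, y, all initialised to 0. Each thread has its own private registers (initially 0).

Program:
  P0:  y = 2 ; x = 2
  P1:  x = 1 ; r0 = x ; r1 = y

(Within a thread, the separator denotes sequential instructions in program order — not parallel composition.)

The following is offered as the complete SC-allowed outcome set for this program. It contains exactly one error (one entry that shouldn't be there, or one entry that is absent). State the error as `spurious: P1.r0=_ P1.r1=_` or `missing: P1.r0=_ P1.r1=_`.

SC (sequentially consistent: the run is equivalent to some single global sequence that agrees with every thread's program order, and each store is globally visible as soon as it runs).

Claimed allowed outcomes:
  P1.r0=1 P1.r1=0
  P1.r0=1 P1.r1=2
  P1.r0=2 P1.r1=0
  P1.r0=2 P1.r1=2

spurious: P1.r0=2 P1.r1=0

outcome vector order: (P1.r0,P1.r1)
SC (3): 1/0 1/2 2/2
claimed∖SC = {2/0}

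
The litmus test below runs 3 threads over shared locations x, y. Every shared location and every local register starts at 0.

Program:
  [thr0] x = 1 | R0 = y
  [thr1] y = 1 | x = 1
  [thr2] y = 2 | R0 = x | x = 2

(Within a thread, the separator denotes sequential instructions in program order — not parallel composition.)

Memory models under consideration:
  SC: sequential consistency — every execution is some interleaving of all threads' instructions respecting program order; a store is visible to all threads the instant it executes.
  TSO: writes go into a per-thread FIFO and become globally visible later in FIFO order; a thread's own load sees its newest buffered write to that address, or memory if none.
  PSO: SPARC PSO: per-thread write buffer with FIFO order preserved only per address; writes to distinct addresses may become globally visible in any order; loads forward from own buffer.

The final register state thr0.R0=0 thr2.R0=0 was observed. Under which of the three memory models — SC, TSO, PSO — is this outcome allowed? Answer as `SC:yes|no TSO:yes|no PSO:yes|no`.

SC:no TSO:yes PSO:yes

outcome vector order: (thr0.R0,thr2.R0)
SC (5): <0 1> <1 0> <1 1> <2 0> <2 1>
TSO (6): <0 0> <0 1> <1 0> <1 1> <2 0> <2 1>
PSO (6): <0 0> <0 1> <1 0> <1 1> <2 0> <2 1>
target <0 0> ∈ {TSO,PSO}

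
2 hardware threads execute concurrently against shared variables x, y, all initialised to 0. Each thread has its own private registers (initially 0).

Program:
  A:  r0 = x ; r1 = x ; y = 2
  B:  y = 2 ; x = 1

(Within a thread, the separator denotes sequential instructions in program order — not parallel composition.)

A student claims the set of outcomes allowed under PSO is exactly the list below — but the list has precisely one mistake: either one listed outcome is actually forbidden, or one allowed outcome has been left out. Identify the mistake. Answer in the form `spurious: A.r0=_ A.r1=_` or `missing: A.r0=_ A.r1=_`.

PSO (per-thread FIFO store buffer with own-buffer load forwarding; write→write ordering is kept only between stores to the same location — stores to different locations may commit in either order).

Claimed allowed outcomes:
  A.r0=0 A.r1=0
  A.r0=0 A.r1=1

missing: A.r0=1 A.r1=1

outcome vector order: (A.r0,A.r1)
PSO: 3 outcomes — {(0,0) (0,1) (1,1)}
PSO∖claimed = {(1,1)}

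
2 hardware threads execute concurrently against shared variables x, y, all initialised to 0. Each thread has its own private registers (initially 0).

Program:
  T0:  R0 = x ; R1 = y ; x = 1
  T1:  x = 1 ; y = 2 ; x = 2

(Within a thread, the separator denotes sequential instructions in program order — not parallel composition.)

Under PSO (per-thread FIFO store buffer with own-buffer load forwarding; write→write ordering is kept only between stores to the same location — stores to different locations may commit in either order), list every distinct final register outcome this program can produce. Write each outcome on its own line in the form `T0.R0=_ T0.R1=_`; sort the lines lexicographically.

outcome vector order: (T0.R0,T0.R1)
|PSO outcomes| = 6

T0.R0=0 T0.R1=0
T0.R0=0 T0.R1=2
T0.R0=1 T0.R1=0
T0.R0=1 T0.R1=2
T0.R0=2 T0.R1=0
T0.R0=2 T0.R1=2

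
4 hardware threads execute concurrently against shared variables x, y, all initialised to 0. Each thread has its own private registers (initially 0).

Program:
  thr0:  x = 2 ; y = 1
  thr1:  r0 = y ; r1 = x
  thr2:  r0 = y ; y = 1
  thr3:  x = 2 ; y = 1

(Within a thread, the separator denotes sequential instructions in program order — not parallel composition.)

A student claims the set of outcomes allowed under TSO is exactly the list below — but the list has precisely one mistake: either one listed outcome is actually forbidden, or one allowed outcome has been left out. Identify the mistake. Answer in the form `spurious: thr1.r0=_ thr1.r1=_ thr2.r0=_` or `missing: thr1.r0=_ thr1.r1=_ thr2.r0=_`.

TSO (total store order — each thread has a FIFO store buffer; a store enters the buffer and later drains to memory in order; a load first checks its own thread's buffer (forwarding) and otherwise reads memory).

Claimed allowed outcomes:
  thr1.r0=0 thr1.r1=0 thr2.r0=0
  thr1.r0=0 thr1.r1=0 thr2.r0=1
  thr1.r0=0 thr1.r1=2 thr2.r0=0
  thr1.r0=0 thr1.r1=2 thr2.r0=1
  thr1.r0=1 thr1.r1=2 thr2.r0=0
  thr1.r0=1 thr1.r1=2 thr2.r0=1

missing: thr1.r0=1 thr1.r1=0 thr2.r0=0

outcome vector order: (thr1.r0,thr1.r1,thr2.r0)
[TSO] allowed = {0/0/0 0/0/1 0/2/0 0/2/1 1/0/0 1/2/0 1/2/1}
TSO∖claimed = {1/0/0}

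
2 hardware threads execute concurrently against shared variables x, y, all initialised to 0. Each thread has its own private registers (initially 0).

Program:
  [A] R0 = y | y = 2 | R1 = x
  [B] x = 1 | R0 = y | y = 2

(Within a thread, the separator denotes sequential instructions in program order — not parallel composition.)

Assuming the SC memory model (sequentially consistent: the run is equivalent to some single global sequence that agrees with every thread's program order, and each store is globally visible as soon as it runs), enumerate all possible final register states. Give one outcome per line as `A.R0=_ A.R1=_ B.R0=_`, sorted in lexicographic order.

A.R0=0 A.R1=0 B.R0=2
A.R0=0 A.R1=1 B.R0=0
A.R0=0 A.R1=1 B.R0=2
A.R0=2 A.R1=1 B.R0=0

outcome vector order: (A.R0,A.R1,B.R0)
|SC outcomes| = 4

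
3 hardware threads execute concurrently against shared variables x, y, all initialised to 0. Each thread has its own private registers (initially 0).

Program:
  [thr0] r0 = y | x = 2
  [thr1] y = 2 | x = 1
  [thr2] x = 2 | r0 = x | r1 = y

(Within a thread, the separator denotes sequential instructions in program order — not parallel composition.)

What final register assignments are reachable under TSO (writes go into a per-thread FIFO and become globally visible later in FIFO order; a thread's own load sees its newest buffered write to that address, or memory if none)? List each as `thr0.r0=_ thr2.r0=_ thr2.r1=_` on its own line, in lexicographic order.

outcome vector order: (thr0.r0,thr2.r0,thr2.r1)
|TSO outcomes| = 6

thr0.r0=0 thr2.r0=1 thr2.r1=2
thr0.r0=0 thr2.r0=2 thr2.r1=0
thr0.r0=0 thr2.r0=2 thr2.r1=2
thr0.r0=2 thr2.r0=1 thr2.r1=2
thr0.r0=2 thr2.r0=2 thr2.r1=0
thr0.r0=2 thr2.r0=2 thr2.r1=2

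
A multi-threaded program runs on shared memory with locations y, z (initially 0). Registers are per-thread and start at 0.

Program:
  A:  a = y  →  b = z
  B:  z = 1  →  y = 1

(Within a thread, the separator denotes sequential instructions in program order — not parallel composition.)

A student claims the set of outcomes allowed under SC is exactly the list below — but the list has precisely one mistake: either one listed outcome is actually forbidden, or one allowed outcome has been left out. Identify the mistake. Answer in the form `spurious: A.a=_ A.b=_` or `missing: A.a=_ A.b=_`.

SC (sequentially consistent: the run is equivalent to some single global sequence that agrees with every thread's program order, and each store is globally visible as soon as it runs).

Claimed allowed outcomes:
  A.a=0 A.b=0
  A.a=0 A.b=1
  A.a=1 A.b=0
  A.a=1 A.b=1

outcome vector order: (A.a,A.b)
[SC] allowed = {00; 01; 11}
claimed∖SC = {10}

spurious: A.a=1 A.b=0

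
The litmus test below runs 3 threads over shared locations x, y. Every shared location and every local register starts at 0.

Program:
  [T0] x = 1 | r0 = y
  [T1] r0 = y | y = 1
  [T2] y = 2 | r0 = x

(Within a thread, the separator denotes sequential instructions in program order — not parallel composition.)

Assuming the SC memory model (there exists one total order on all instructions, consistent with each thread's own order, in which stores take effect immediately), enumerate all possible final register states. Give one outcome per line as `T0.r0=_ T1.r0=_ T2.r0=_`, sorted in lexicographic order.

T0.r0=0 T1.r0=0 T2.r0=1
T0.r0=0 T1.r0=2 T2.r0=1
T0.r0=1 T1.r0=0 T2.r0=0
T0.r0=1 T1.r0=0 T2.r0=1
T0.r0=1 T1.r0=2 T2.r0=0
T0.r0=1 T1.r0=2 T2.r0=1
T0.r0=2 T1.r0=0 T2.r0=0
T0.r0=2 T1.r0=0 T2.r0=1
T0.r0=2 T1.r0=2 T2.r0=0
T0.r0=2 T1.r0=2 T2.r0=1

outcome vector order: (T0.r0,T1.r0,T2.r0)
|SC outcomes| = 10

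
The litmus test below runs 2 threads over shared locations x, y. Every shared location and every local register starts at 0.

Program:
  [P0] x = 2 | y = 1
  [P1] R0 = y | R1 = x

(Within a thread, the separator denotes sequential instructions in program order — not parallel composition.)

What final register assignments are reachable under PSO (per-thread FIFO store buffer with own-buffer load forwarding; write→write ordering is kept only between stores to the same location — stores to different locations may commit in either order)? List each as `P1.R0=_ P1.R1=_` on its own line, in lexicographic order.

outcome vector order: (P1.R0,P1.R1)
|PSO outcomes| = 4

P1.R0=0 P1.R1=0
P1.R0=0 P1.R1=2
P1.R0=1 P1.R1=0
P1.R0=1 P1.R1=2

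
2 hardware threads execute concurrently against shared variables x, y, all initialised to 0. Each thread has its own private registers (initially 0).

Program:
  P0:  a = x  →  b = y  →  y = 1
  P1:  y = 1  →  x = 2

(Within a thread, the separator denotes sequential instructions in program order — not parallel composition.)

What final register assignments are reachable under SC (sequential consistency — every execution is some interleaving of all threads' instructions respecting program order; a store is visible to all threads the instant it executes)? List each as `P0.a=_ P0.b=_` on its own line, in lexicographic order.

P0.a=0 P0.b=0
P0.a=0 P0.b=1
P0.a=2 P0.b=1

outcome vector order: (P0.a,P0.b)
|SC outcomes| = 3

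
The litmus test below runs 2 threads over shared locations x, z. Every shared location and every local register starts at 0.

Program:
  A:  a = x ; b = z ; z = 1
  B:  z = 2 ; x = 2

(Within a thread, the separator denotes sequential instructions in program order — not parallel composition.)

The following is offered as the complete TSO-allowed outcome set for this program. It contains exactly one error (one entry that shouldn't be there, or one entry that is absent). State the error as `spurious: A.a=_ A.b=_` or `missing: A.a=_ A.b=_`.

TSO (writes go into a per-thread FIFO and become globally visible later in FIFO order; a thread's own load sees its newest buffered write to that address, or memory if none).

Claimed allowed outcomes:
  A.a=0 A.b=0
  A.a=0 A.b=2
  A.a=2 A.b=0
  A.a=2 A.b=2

outcome vector order: (A.a,A.b)
TSO: 3 outcomes — {(0,0) (0,2) (2,2)}
claimed∖TSO = {(2,0)}

spurious: A.a=2 A.b=0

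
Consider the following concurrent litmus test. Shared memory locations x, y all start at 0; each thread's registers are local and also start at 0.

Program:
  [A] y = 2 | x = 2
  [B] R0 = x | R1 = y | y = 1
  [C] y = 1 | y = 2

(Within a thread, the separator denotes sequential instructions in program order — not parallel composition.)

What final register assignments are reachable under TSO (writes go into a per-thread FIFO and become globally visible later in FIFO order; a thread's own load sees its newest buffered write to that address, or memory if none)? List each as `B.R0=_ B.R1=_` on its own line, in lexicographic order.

B.R0=0 B.R1=0
B.R0=0 B.R1=1
B.R0=0 B.R1=2
B.R0=2 B.R1=1
B.R0=2 B.R1=2

outcome vector order: (B.R0,B.R1)
|TSO outcomes| = 5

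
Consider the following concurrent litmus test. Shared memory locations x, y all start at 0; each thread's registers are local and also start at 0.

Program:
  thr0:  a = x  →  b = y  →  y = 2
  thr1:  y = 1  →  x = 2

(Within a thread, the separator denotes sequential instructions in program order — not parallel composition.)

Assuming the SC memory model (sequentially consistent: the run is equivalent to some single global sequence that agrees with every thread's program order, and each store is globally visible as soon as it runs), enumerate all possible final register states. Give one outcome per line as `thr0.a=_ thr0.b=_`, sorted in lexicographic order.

thr0.a=0 thr0.b=0
thr0.a=0 thr0.b=1
thr0.a=2 thr0.b=1

outcome vector order: (thr0.a,thr0.b)
|SC outcomes| = 3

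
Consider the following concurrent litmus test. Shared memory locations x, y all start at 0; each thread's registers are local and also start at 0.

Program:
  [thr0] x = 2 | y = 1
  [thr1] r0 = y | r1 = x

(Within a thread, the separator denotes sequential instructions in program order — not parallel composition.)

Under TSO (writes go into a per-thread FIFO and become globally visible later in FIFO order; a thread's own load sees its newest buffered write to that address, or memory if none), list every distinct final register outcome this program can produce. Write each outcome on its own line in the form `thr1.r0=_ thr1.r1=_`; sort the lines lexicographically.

outcome vector order: (thr1.r0,thr1.r1)
|TSO outcomes| = 3

thr1.r0=0 thr1.r1=0
thr1.r0=0 thr1.r1=2
thr1.r0=1 thr1.r1=2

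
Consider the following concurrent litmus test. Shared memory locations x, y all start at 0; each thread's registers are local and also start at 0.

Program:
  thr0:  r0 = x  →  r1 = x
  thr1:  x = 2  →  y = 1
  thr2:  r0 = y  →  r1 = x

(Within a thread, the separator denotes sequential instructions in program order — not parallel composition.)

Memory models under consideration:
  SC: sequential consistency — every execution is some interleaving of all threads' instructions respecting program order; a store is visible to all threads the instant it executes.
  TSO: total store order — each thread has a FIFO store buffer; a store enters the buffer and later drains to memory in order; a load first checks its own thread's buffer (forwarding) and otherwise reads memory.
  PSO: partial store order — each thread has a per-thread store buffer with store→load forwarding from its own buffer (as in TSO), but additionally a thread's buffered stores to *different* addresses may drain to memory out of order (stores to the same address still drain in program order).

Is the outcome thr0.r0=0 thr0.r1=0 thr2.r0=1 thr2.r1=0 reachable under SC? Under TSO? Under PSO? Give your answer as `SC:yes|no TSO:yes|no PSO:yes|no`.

SC:no TSO:no PSO:yes

outcome vector order: (thr0.r0,thr0.r1,thr2.r0,thr2.r1)
SC: 9 outcomes — {0/0/0/0; 0/0/0/2; 0/0/1/2; 0/2/0/0; 0/2/0/2; 0/2/1/2; 2/2/0/0; 2/2/0/2; 2/2/1/2}
TSO: 9 outcomes — {0/0/0/0; 0/0/0/2; 0/0/1/2; 0/2/0/0; 0/2/0/2; 0/2/1/2; 2/2/0/0; 2/2/0/2; 2/2/1/2}
PSO: 12 outcomes — {0/0/0/0; 0/0/0/2; 0/0/1/0; 0/0/1/2; 0/2/0/0; 0/2/0/2; 0/2/1/0; 0/2/1/2; 2/2/0/0; 2/2/0/2; 2/2/1/0; 2/2/1/2}
target 0/0/1/0 ∈ {PSO}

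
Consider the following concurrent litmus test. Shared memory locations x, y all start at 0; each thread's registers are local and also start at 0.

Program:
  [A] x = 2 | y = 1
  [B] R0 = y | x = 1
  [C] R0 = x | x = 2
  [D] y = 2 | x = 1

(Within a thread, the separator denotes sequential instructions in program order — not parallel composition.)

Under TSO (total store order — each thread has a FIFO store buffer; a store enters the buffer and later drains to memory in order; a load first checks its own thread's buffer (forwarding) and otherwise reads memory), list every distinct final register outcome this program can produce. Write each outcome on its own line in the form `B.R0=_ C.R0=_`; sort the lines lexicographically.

outcome vector order: (B.R0,C.R0)
|TSO outcomes| = 9

B.R0=0 C.R0=0
B.R0=0 C.R0=1
B.R0=0 C.R0=2
B.R0=1 C.R0=0
B.R0=1 C.R0=1
B.R0=1 C.R0=2
B.R0=2 C.R0=0
B.R0=2 C.R0=1
B.R0=2 C.R0=2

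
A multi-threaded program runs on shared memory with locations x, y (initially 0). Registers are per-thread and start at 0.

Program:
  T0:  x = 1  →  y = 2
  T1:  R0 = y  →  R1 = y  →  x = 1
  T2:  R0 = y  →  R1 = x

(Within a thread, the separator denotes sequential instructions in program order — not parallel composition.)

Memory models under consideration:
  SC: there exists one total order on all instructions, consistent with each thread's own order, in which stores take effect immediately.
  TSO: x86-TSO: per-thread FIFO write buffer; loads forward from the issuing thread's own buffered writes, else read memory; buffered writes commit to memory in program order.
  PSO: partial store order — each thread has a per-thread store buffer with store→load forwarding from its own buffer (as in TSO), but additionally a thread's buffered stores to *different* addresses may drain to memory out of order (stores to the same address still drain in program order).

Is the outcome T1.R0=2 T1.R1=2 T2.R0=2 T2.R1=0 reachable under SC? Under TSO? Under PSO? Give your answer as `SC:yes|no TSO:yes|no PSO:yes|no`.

outcome vector order: (T1.R0,T1.R1,T2.R0,T2.R1)
[SC] allowed = {0/0/0/0; 0/0/0/1; 0/0/2/1; 0/2/0/0; 0/2/0/1; 0/2/2/1; 2/2/0/0; 2/2/0/1; 2/2/2/1}
[TSO] allowed = {0/0/0/0; 0/0/0/1; 0/0/2/1; 0/2/0/0; 0/2/0/1; 0/2/2/1; 2/2/0/0; 2/2/0/1; 2/2/2/1}
[PSO] allowed = {0/0/0/0; 0/0/0/1; 0/0/2/0; 0/0/2/1; 0/2/0/0; 0/2/0/1; 0/2/2/0; 0/2/2/1; 2/2/0/0; 2/2/0/1; 2/2/2/0; 2/2/2/1}
target 2/2/2/0 ∈ {PSO}

SC:no TSO:no PSO:yes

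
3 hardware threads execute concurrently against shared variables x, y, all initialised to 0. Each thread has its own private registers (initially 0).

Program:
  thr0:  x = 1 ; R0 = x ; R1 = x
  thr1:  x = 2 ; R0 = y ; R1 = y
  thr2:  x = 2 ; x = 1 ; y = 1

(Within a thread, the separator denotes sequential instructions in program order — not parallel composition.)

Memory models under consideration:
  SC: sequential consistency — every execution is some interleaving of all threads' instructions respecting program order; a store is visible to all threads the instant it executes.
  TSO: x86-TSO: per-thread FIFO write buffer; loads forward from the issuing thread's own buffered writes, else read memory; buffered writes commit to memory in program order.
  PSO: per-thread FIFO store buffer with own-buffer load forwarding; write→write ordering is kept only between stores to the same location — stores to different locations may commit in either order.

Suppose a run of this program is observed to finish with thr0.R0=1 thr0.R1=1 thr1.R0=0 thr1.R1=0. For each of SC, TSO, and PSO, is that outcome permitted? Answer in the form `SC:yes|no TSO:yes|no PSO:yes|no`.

SC:yes TSO:yes PSO:yes

outcome vector order: (thr0.R0,thr0.R1,thr1.R0,thr1.R1)
[SC] allowed = {1100, 1101, 1111, 1200, 1201, 1211, 2100, 2101, 2111, 2200, 2201, 2211}
[TSO] allowed = {1100, 1101, 1111, 1200, 1201, 1211, 2100, 2101, 2111, 2200, 2201, 2211}
[PSO] allowed = {1100, 1101, 1111, 1200, 1201, 1211, 2100, 2101, 2111, 2200, 2201, 2211}
target 1100 ∈ {SC,TSO,PSO}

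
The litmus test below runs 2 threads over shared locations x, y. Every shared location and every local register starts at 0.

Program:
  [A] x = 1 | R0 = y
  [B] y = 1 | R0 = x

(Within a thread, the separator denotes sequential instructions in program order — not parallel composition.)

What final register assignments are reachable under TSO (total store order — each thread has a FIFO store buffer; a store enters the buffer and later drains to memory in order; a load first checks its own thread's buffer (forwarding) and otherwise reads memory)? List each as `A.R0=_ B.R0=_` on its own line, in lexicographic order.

A.R0=0 B.R0=0
A.R0=0 B.R0=1
A.R0=1 B.R0=0
A.R0=1 B.R0=1

outcome vector order: (A.R0,B.R0)
|TSO outcomes| = 4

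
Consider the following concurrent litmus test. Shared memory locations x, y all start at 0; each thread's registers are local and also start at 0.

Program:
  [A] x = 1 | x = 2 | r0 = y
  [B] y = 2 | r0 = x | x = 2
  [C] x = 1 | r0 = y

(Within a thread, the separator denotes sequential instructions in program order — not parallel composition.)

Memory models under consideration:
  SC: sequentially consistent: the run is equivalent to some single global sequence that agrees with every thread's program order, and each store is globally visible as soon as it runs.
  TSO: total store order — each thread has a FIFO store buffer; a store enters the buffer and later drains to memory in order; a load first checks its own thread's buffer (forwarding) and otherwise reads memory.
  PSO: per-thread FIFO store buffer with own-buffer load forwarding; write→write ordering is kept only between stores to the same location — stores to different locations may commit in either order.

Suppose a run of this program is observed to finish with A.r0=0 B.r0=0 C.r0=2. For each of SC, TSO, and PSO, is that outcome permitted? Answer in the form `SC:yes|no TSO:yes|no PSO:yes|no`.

SC:no TSO:yes PSO:yes

outcome vector order: (A.r0,B.r0,C.r0)
SC (9): (0,1,0); (0,1,2); (0,2,0); (0,2,2); (2,0,2); (2,1,0); (2,1,2); (2,2,0); (2,2,2)
TSO (12): (0,0,0); (0,0,2); (0,1,0); (0,1,2); (0,2,0); (0,2,2); (2,0,0); (2,0,2); (2,1,0); (2,1,2); (2,2,0); (2,2,2)
PSO (12): (0,0,0); (0,0,2); (0,1,0); (0,1,2); (0,2,0); (0,2,2); (2,0,0); (2,0,2); (2,1,0); (2,1,2); (2,2,0); (2,2,2)
target (0,0,2) ∈ {TSO,PSO}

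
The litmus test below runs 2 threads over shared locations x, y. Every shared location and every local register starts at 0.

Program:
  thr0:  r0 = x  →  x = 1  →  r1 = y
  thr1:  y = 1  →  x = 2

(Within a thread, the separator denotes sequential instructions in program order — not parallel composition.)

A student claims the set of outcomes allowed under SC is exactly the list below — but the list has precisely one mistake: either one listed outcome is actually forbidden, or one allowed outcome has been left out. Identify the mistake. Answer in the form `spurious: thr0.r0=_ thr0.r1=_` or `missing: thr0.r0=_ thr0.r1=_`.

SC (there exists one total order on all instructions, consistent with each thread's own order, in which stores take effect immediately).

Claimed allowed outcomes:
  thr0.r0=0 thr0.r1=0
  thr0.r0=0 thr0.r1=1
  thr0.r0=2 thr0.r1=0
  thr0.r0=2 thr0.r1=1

spurious: thr0.r0=2 thr0.r1=0

outcome vector order: (thr0.r0,thr0.r1)
[SC] allowed = {0/0, 0/1, 2/1}
claimed∖SC = {2/0}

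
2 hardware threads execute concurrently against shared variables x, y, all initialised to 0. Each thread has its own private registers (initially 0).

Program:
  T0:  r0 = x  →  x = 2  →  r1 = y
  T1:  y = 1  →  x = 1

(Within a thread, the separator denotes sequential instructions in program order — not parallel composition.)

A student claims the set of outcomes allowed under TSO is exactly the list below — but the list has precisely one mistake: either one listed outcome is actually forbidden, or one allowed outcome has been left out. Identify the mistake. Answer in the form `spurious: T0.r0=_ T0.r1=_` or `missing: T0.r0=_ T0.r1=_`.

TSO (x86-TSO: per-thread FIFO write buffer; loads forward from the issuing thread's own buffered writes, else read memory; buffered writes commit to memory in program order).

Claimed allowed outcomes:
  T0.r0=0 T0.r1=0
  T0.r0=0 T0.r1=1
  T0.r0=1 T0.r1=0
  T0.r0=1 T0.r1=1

spurious: T0.r0=1 T0.r1=0

outcome vector order: (T0.r0,T0.r1)
TSO (3): (0,0) (0,1) (1,1)
claimed∖TSO = {(1,0)}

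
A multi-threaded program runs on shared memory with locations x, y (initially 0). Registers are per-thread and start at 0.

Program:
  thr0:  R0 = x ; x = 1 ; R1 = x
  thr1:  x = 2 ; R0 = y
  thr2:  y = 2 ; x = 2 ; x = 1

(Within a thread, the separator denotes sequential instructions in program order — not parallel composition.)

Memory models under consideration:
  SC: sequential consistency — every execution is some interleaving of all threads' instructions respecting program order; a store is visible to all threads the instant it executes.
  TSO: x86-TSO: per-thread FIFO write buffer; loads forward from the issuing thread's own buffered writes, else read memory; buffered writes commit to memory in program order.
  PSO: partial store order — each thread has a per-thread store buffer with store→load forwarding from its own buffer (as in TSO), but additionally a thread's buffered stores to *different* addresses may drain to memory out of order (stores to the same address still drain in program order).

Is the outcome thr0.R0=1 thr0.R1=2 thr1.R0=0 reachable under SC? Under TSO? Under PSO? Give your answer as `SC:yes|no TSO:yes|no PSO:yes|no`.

outcome vector order: (thr0.R0,thr0.R1,thr1.R0)
SC: 11 outcomes — {(0,1,0) (0,1,2) (0,2,0) (0,2,2) (1,1,0) (1,1,2) (1,2,2) (2,1,0) (2,1,2) (2,2,0) (2,2,2)}
TSO: 12 outcomes — {(0,1,0) (0,1,2) (0,2,0) (0,2,2) (1,1,0) (1,1,2) (1,2,0) (1,2,2) (2,1,0) (2,1,2) (2,2,0) (2,2,2)}
PSO: 12 outcomes — {(0,1,0) (0,1,2) (0,2,0) (0,2,2) (1,1,0) (1,1,2) (1,2,0) (1,2,2) (2,1,0) (2,1,2) (2,2,0) (2,2,2)}
target (1,2,0) ∈ {TSO,PSO}

SC:no TSO:yes PSO:yes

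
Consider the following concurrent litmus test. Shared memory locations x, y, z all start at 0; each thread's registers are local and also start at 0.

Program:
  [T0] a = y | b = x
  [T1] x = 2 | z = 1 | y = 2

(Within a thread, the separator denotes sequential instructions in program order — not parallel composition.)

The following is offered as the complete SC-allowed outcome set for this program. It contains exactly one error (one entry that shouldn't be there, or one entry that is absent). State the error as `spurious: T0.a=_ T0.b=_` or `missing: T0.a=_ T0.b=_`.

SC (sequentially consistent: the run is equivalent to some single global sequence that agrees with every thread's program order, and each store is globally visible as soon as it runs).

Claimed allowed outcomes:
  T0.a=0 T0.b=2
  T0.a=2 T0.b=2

missing: T0.a=0 T0.b=0

outcome vector order: (T0.a,T0.b)
[SC] allowed = {0/0, 0/2, 2/2}
SC∖claimed = {0/0}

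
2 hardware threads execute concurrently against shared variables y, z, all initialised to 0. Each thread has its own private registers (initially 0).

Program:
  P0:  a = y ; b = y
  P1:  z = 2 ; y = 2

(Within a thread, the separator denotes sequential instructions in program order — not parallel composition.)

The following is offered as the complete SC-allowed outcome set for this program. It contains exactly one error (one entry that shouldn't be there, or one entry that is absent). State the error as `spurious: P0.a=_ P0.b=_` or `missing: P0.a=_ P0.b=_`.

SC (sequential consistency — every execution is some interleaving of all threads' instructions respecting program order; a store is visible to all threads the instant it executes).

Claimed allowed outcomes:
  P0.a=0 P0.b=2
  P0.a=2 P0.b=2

missing: P0.a=0 P0.b=0

outcome vector order: (P0.a,P0.b)
under SC → 0/0; 0/2; 2/2
SC∖claimed = {0/0}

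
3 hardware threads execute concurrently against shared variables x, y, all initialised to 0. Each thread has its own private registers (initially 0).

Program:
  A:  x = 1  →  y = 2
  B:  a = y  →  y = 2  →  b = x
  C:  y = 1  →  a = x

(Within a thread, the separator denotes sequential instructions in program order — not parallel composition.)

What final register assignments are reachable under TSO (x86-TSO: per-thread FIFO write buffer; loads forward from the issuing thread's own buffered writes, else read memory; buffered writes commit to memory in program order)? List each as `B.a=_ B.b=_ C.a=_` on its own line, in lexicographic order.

outcome vector order: (B.a,B.b,C.a)
|TSO outcomes| = 10

B.a=0 B.b=0 C.a=0
B.a=0 B.b=0 C.a=1
B.a=0 B.b=1 C.a=0
B.a=0 B.b=1 C.a=1
B.a=1 B.b=0 C.a=0
B.a=1 B.b=0 C.a=1
B.a=1 B.b=1 C.a=0
B.a=1 B.b=1 C.a=1
B.a=2 B.b=1 C.a=0
B.a=2 B.b=1 C.a=1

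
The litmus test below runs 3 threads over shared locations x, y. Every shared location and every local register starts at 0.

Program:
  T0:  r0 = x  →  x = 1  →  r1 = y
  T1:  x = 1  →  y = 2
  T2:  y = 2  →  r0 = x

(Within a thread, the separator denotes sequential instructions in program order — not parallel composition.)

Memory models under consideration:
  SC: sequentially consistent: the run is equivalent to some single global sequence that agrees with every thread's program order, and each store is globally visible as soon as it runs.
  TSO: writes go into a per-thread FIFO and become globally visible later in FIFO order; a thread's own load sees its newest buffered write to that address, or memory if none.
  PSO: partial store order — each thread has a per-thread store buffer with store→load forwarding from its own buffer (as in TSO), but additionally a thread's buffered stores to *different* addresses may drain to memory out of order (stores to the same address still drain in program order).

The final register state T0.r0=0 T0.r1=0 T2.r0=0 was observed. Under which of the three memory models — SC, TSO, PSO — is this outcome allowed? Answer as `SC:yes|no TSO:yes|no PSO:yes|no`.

outcome vector order: (T0.r0,T0.r1,T2.r0)
under SC → 001 020 021 101 120 121
under TSO → 000 001 020 021 100 101 120 121
under PSO → 000 001 020 021 100 101 120 121
target 000 ∈ {TSO,PSO}

SC:no TSO:yes PSO:yes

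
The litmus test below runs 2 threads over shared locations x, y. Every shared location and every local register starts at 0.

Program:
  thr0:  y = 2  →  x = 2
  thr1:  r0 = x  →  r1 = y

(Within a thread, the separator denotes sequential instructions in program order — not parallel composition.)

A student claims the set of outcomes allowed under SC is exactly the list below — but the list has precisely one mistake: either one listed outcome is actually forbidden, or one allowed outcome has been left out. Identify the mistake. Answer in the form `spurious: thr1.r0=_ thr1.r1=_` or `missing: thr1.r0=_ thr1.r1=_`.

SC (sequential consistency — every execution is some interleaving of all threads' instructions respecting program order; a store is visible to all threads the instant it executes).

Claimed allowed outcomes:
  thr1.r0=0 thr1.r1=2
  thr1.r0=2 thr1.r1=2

outcome vector order: (thr1.r0,thr1.r1)
[SC] allowed = {0/0 0/2 2/2}
SC∖claimed = {0/0}

missing: thr1.r0=0 thr1.r1=0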